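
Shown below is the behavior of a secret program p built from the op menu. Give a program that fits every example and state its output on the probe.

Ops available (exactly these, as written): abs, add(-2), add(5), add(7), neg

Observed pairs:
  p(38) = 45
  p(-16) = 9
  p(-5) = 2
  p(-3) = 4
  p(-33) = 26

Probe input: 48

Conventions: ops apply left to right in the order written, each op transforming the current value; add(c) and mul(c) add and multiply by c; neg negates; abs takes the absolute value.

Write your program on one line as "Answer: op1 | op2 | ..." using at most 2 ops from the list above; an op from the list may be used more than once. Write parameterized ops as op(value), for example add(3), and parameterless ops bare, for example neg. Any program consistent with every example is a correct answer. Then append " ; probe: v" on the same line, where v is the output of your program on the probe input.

add(7) | abs ; probe: 55

Check, running the answer program on each example:
  38 -> 45 -> 45
  -16 -> -9 -> 9
  -5 -> 2 -> 2
  -3 -> 4 -> 4
  -33 -> -26 -> 26
  probe: 48 -> 55 -> 55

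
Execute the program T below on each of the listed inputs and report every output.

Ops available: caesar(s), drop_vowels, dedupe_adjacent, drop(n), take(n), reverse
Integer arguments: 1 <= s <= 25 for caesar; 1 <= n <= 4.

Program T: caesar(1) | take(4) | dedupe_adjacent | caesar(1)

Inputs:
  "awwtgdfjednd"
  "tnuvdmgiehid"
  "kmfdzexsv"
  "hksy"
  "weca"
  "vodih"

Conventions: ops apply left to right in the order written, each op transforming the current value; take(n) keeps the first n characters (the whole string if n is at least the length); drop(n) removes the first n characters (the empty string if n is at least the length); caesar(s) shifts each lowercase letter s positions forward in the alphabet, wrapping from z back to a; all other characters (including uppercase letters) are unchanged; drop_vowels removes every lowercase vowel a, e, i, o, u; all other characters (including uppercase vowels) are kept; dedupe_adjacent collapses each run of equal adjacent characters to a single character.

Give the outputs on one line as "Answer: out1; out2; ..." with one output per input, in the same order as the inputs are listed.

"cyv"; "vpwx"; "mohf"; "jmua"; "ygec"; "xqfk"

Execution, op by op:
  "awwtgdfjednd" -> "bxxuhegkfeoe" -> "bxxu" -> "bxu" -> "cyv"
  "tnuvdmgiehid" -> "uovwenhjfije" -> "uovw" -> "uovw" -> "vpwx"
  "kmfdzexsv" -> "lngeafytw" -> "lnge" -> "lnge" -> "mohf"
  "hksy" -> "iltz" -> "iltz" -> "iltz" -> "jmua"
  "weca" -> "xfdb" -> "xfdb" -> "xfdb" -> "ygec"
  "vodih" -> "wpeji" -> "wpej" -> "wpej" -> "xqfk"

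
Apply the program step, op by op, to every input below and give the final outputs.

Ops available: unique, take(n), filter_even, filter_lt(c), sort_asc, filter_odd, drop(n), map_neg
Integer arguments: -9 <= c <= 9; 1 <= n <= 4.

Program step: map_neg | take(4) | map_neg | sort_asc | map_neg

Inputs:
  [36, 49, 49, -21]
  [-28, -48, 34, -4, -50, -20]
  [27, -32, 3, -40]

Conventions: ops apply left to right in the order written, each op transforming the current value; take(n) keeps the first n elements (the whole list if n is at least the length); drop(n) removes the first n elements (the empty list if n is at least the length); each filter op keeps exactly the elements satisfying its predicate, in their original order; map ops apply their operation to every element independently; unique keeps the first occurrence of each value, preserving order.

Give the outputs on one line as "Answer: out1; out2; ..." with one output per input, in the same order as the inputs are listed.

Execution, op by op:
  [36, 49, 49, -21] -> [-36, -49, -49, 21] -> [-36, -49, -49, 21] -> [36, 49, 49, -21] -> [-21, 36, 49, 49] -> [21, -36, -49, -49]
  [-28, -48, 34, -4, -50, -20] -> [28, 48, -34, 4, 50, 20] -> [28, 48, -34, 4] -> [-28, -48, 34, -4] -> [-48, -28, -4, 34] -> [48, 28, 4, -34]
  [27, -32, 3, -40] -> [-27, 32, -3, 40] -> [-27, 32, -3, 40] -> [27, -32, 3, -40] -> [-40, -32, 3, 27] -> [40, 32, -3, -27]

[21, -36, -49, -49]; [48, 28, 4, -34]; [40, 32, -3, -27]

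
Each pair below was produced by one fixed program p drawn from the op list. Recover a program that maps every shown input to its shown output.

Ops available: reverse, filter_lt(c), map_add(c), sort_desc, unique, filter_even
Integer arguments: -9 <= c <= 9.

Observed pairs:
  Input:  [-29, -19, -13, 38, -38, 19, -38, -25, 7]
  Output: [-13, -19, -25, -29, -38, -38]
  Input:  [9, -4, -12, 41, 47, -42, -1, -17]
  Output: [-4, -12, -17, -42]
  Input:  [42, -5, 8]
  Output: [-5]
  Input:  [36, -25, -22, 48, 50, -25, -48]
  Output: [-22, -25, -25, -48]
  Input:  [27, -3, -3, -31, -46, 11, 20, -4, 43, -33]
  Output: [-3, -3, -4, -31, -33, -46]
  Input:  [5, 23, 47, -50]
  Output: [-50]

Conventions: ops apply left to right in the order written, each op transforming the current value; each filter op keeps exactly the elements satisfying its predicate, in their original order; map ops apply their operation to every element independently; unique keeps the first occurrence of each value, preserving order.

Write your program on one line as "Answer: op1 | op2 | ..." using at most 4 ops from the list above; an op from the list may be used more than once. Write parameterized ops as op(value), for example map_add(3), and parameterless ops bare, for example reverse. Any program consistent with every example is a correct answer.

filter_lt(-1) | reverse | sort_desc

Check, running the answer program on each example:
  [-29, -19, -13, 38, -38, 19, -38, -25, 7] -> [-29, -19, -13, -38, -38, -25] -> [-25, -38, -38, -13, -19, -29] -> [-13, -19, -25, -29, -38, -38]
  [9, -4, -12, 41, 47, -42, -1, -17] -> [-4, -12, -42, -17] -> [-17, -42, -12, -4] -> [-4, -12, -17, -42]
  [42, -5, 8] -> [-5] -> [-5] -> [-5]
  [36, -25, -22, 48, 50, -25, -48] -> [-25, -22, -25, -48] -> [-48, -25, -22, -25] -> [-22, -25, -25, -48]
  [27, -3, -3, -31, -46, 11, 20, -4, 43, -33] -> [-3, -3, -31, -46, -4, -33] -> [-33, -4, -46, -31, -3, -3] -> [-3, -3, -4, -31, -33, -46]
  [5, 23, 47, -50] -> [-50] -> [-50] -> [-50]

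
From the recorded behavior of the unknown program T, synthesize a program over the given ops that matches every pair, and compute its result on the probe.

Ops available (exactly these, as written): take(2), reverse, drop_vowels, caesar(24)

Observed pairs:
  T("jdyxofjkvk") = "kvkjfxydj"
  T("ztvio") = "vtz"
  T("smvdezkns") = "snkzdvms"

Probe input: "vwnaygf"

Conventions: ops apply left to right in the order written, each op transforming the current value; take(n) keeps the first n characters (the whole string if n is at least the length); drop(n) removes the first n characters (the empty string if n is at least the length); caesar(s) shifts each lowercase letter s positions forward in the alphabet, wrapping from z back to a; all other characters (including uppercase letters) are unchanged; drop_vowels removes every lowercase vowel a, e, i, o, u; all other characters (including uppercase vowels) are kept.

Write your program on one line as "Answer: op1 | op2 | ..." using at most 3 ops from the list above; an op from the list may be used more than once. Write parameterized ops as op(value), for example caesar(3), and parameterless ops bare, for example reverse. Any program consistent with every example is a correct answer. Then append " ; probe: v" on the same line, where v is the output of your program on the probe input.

reverse | drop_vowels ; probe: "fgynwv"

Check, running the answer program on each example:
  "jdyxofjkvk" -> "kvkjfoxydj" -> "kvkjfxydj"
  "ztvio" -> "oivtz" -> "vtz"
  "smvdezkns" -> "snkzedvms" -> "snkzdvms"
  probe: "vwnaygf" -> "fgyanwv" -> "fgynwv"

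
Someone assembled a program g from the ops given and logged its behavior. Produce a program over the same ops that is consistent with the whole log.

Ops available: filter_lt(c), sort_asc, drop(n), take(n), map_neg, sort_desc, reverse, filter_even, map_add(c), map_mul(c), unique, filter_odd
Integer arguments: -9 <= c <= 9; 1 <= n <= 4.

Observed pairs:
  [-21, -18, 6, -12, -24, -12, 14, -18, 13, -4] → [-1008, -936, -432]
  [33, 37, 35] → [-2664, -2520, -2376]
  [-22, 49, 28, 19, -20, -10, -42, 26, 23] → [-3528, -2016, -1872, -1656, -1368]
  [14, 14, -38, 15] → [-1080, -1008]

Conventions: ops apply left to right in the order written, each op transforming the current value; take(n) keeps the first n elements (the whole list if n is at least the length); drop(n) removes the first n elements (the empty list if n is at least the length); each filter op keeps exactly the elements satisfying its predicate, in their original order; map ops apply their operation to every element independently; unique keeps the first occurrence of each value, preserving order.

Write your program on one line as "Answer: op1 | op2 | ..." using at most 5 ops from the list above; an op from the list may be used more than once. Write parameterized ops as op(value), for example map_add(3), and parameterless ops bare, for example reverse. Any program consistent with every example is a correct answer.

sort_desc | unique | map_mul(-8) | filter_lt(6) | map_mul(9)

Check, running the answer program on each example:
  [-21, -18, 6, -12, -24, -12, 14, -18, 13, -4] -> [14, 13, 6, -4, -12, -12, -18, -18, -21, -24] -> [14, 13, 6, -4, -12, -18, -21, -24] -> [-112, -104, -48, 32, 96, 144, 168, 192] -> [-112, -104, -48] -> [-1008, -936, -432]
  [33, 37, 35] -> [37, 35, 33] -> [37, 35, 33] -> [-296, -280, -264] -> [-296, -280, -264] -> [-2664, -2520, -2376]
  [-22, 49, 28, 19, -20, -10, -42, 26, 23] -> [49, 28, 26, 23, 19, -10, -20, -22, -42] -> [49, 28, 26, 23, 19, -10, -20, -22, -42] -> [-392, -224, -208, -184, -152, 80, 160, 176, 336] -> [-392, -224, -208, -184, -152] -> [-3528, -2016, -1872, -1656, -1368]
  [14, 14, -38, 15] -> [15, 14, 14, -38] -> [15, 14, -38] -> [-120, -112, 304] -> [-120, -112] -> [-1080, -1008]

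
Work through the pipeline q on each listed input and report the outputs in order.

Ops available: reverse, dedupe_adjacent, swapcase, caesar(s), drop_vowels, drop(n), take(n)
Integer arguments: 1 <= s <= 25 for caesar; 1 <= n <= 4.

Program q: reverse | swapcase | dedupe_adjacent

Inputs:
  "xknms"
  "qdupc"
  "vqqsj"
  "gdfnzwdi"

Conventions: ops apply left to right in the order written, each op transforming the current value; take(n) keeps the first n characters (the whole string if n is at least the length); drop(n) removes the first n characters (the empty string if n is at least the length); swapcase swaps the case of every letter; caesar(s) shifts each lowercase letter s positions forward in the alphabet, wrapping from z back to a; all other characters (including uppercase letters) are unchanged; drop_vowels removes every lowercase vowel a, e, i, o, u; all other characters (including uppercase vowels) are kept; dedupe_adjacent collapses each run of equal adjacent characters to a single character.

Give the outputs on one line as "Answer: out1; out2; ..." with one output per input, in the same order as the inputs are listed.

Execution, op by op:
  "xknms" -> "smnkx" -> "SMNKX" -> "SMNKX"
  "qdupc" -> "cpudq" -> "CPUDQ" -> "CPUDQ"
  "vqqsj" -> "jsqqv" -> "JSQQV" -> "JSQV"
  "gdfnzwdi" -> "idwznfdg" -> "IDWZNFDG" -> "IDWZNFDG"

"SMNKX"; "CPUDQ"; "JSQV"; "IDWZNFDG"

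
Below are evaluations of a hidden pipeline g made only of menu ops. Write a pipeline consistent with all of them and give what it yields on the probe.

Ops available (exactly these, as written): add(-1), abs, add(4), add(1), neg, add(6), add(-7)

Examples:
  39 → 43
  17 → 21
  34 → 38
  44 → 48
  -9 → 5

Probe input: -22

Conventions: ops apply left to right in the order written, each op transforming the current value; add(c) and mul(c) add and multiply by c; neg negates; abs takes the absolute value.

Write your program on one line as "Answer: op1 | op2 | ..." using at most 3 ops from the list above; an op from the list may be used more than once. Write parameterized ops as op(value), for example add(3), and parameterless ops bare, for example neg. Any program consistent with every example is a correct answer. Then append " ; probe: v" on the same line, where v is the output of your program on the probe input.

add(4) | neg | abs ; probe: 18

Check, running the answer program on each example:
  39 -> 43 -> -43 -> 43
  17 -> 21 -> -21 -> 21
  34 -> 38 -> -38 -> 38
  44 -> 48 -> -48 -> 48
  -9 -> -5 -> 5 -> 5
  probe: -22 -> -18 -> 18 -> 18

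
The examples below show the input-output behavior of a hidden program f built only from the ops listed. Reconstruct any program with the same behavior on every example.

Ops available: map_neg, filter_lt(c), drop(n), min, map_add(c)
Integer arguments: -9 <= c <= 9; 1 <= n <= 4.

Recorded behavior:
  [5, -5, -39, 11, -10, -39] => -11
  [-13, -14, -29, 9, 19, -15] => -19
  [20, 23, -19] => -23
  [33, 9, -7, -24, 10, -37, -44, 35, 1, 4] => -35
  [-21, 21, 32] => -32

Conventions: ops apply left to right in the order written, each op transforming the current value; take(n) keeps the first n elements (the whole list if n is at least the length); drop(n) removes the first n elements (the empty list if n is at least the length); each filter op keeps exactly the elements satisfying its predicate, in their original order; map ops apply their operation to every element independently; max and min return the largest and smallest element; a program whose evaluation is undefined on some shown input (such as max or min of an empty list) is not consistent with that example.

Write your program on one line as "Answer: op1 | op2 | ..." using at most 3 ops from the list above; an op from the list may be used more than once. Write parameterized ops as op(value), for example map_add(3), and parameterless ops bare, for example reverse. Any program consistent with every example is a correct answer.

map_neg | min

Check, running the answer program on each example:
  [5, -5, -39, 11, -10, -39] -> [-5, 5, 39, -11, 10, 39] -> -11
  [-13, -14, -29, 9, 19, -15] -> [13, 14, 29, -9, -19, 15] -> -19
  [20, 23, -19] -> [-20, -23, 19] -> -23
  [33, 9, -7, -24, 10, -37, -44, 35, 1, 4] -> [-33, -9, 7, 24, -10, 37, 44, -35, -1, -4] -> -35
  [-21, 21, 32] -> [21, -21, -32] -> -32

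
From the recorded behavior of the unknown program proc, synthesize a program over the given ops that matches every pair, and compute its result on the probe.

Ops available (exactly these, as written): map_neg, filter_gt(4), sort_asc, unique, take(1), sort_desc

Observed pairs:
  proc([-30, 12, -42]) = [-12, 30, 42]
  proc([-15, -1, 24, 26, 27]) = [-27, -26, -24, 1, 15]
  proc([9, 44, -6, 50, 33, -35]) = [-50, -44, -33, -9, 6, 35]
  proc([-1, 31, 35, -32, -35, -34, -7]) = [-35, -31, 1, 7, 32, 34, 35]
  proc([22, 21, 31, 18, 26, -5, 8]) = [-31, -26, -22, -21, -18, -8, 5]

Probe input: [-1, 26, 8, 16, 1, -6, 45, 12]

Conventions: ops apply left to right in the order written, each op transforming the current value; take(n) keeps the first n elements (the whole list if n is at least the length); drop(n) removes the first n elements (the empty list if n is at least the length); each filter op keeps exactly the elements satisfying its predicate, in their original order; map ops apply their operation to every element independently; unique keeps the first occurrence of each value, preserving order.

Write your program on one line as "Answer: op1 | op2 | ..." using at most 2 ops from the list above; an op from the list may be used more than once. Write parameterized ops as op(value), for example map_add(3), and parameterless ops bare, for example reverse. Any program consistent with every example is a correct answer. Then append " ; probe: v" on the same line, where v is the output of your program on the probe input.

sort_desc | map_neg ; probe: [-45, -26, -16, -12, -8, -1, 1, 6]

Check, running the answer program on each example:
  [-30, 12, -42] -> [12, -30, -42] -> [-12, 30, 42]
  [-15, -1, 24, 26, 27] -> [27, 26, 24, -1, -15] -> [-27, -26, -24, 1, 15]
  [9, 44, -6, 50, 33, -35] -> [50, 44, 33, 9, -6, -35] -> [-50, -44, -33, -9, 6, 35]
  [-1, 31, 35, -32, -35, -34, -7] -> [35, 31, -1, -7, -32, -34, -35] -> [-35, -31, 1, 7, 32, 34, 35]
  [22, 21, 31, 18, 26, -5, 8] -> [31, 26, 22, 21, 18, 8, -5] -> [-31, -26, -22, -21, -18, -8, 5]
  probe: [-1, 26, 8, 16, 1, -6, 45, 12] -> [45, 26, 16, 12, 8, 1, -1, -6] -> [-45, -26, -16, -12, -8, -1, 1, 6]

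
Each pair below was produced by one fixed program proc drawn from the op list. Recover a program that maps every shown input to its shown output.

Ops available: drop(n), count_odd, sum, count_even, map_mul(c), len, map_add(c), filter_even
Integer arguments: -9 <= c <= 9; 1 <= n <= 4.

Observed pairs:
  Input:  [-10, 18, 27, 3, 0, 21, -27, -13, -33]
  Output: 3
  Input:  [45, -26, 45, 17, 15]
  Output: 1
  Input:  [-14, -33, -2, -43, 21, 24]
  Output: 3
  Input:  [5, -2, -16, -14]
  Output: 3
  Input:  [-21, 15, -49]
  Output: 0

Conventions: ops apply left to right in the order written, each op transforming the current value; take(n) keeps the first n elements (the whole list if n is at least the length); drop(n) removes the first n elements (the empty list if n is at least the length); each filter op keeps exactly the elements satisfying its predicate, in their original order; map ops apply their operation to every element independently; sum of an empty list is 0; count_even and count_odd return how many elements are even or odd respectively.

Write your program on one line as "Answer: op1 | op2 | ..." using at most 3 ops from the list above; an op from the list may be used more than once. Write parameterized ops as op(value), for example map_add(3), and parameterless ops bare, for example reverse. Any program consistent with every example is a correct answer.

filter_even | map_mul(-4) | len

Check, running the answer program on each example:
  [-10, 18, 27, 3, 0, 21, -27, -13, -33] -> [-10, 18, 0] -> [40, -72, 0] -> 3
  [45, -26, 45, 17, 15] -> [-26] -> [104] -> 1
  [-14, -33, -2, -43, 21, 24] -> [-14, -2, 24] -> [56, 8, -96] -> 3
  [5, -2, -16, -14] -> [-2, -16, -14] -> [8, 64, 56] -> 3
  [-21, 15, -49] -> [] -> [] -> 0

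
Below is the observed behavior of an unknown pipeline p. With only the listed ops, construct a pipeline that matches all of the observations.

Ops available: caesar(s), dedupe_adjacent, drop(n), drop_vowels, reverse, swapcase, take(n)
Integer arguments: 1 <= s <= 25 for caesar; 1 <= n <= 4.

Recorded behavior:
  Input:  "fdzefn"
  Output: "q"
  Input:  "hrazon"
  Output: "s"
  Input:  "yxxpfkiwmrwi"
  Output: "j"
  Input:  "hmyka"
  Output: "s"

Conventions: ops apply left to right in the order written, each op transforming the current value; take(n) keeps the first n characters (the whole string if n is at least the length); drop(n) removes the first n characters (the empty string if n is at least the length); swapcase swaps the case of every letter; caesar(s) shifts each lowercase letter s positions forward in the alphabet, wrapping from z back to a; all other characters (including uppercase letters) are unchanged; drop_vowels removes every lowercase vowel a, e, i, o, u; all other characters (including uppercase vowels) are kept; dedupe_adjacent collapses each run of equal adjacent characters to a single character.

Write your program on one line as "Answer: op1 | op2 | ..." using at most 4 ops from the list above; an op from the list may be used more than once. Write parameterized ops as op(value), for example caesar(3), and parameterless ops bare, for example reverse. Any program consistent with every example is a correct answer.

drop_vowels | take(1) | caesar(11)

Check, running the answer program on each example:
  "fdzefn" -> "fdzfn" -> "f" -> "q"
  "hrazon" -> "hrzn" -> "h" -> "s"
  "yxxpfkiwmrwi" -> "yxxpfkwmrw" -> "y" -> "j"
  "hmyka" -> "hmyk" -> "h" -> "s"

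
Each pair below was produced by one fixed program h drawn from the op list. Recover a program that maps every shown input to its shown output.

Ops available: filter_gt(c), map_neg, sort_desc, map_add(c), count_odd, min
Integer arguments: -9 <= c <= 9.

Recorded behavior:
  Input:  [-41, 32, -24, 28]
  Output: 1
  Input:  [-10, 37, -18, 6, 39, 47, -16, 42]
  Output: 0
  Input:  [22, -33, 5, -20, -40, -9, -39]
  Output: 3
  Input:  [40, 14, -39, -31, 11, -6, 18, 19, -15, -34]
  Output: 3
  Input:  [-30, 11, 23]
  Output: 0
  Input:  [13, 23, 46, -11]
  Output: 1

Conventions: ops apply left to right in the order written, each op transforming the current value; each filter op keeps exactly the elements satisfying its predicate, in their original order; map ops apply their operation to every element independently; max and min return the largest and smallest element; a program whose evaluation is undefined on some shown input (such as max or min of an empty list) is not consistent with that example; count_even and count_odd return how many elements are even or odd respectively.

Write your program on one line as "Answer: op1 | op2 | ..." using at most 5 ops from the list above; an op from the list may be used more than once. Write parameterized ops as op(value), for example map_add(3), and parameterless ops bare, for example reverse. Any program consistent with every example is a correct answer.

map_neg | sort_desc | filter_gt(1) | count_odd

Check, running the answer program on each example:
  [-41, 32, -24, 28] -> [41, -32, 24, -28] -> [41, 24, -28, -32] -> [41, 24] -> 1
  [-10, 37, -18, 6, 39, 47, -16, 42] -> [10, -37, 18, -6, -39, -47, 16, -42] -> [18, 16, 10, -6, -37, -39, -42, -47] -> [18, 16, 10] -> 0
  [22, -33, 5, -20, -40, -9, -39] -> [-22, 33, -5, 20, 40, 9, 39] -> [40, 39, 33, 20, 9, -5, -22] -> [40, 39, 33, 20, 9] -> 3
  [40, 14, -39, -31, 11, -6, 18, 19, -15, -34] -> [-40, -14, 39, 31, -11, 6, -18, -19, 15, 34] -> [39, 34, 31, 15, 6, -11, -14, -18, -19, -40] -> [39, 34, 31, 15, 6] -> 3
  [-30, 11, 23] -> [30, -11, -23] -> [30, -11, -23] -> [30] -> 0
  [13, 23, 46, -11] -> [-13, -23, -46, 11] -> [11, -13, -23, -46] -> [11] -> 1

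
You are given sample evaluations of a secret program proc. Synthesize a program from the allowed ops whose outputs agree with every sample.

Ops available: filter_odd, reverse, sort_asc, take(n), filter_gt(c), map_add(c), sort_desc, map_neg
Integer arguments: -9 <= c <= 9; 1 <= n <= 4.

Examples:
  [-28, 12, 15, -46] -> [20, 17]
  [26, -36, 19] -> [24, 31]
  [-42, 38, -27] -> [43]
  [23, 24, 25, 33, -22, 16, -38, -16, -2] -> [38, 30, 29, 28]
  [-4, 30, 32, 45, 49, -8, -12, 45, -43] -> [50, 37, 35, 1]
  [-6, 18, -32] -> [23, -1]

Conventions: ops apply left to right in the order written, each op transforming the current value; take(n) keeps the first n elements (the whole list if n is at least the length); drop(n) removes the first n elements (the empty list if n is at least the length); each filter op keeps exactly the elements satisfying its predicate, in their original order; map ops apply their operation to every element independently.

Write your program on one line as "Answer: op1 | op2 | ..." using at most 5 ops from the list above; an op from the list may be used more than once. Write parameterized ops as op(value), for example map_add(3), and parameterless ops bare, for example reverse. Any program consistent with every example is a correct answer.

take(4) | map_add(3) | filter_gt(-4) | reverse | map_add(2)

Check, running the answer program on each example:
  [-28, 12, 15, -46] -> [-28, 12, 15, -46] -> [-25, 15, 18, -43] -> [15, 18] -> [18, 15] -> [20, 17]
  [26, -36, 19] -> [26, -36, 19] -> [29, -33, 22] -> [29, 22] -> [22, 29] -> [24, 31]
  [-42, 38, -27] -> [-42, 38, -27] -> [-39, 41, -24] -> [41] -> [41] -> [43]
  [23, 24, 25, 33, -22, 16, -38, -16, -2] -> [23, 24, 25, 33] -> [26, 27, 28, 36] -> [26, 27, 28, 36] -> [36, 28, 27, 26] -> [38, 30, 29, 28]
  [-4, 30, 32, 45, 49, -8, -12, 45, -43] -> [-4, 30, 32, 45] -> [-1, 33, 35, 48] -> [-1, 33, 35, 48] -> [48, 35, 33, -1] -> [50, 37, 35, 1]
  [-6, 18, -32] -> [-6, 18, -32] -> [-3, 21, -29] -> [-3, 21] -> [21, -3] -> [23, -1]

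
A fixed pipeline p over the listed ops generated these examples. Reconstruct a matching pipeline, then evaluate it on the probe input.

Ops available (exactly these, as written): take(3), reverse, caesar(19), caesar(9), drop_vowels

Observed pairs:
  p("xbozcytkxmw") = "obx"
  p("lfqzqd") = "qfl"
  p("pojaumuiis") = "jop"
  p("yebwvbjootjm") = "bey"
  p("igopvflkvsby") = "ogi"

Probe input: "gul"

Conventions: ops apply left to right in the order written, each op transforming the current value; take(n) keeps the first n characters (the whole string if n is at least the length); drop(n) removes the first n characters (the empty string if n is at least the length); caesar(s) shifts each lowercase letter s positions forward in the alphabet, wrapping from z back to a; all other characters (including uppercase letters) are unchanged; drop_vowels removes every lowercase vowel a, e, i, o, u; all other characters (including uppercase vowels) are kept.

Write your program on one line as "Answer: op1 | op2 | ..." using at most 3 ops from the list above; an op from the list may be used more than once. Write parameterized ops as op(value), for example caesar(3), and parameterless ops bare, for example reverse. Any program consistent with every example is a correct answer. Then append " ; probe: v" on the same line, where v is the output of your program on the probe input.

take(3) | reverse ; probe: "lug"

Check, running the answer program on each example:
  "xbozcytkxmw" -> "xbo" -> "obx"
  "lfqzqd" -> "lfq" -> "qfl"
  "pojaumuiis" -> "poj" -> "jop"
  "yebwvbjootjm" -> "yeb" -> "bey"
  "igopvflkvsby" -> "igo" -> "ogi"
  probe: "gul" -> "gul" -> "lug"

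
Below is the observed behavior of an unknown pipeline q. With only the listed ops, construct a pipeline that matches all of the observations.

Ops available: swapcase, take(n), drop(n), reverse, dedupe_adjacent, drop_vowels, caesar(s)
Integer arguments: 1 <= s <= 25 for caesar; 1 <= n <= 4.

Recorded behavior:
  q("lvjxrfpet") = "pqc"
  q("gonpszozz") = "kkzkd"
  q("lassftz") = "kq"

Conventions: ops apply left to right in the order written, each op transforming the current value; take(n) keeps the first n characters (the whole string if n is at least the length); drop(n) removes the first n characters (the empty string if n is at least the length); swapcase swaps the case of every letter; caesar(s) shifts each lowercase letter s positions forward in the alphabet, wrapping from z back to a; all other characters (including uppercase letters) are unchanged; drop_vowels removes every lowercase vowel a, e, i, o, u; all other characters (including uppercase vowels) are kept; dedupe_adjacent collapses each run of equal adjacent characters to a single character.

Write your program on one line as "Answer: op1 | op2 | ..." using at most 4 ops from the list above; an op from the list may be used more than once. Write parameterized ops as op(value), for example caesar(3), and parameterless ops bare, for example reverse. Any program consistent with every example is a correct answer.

caesar(11) | drop(4) | drop_vowels | reverse

Check, running the answer program on each example:
  "lvjxrfpet" -> "wguicqape" -> "cqape" -> "cqp" -> "pqc"
  "gonpszozz" -> "rzyadkzkk" -> "dkzkk" -> "dkzkk" -> "kkzkd"
  "lassftz" -> "wlddqek" -> "qek" -> "qk" -> "kq"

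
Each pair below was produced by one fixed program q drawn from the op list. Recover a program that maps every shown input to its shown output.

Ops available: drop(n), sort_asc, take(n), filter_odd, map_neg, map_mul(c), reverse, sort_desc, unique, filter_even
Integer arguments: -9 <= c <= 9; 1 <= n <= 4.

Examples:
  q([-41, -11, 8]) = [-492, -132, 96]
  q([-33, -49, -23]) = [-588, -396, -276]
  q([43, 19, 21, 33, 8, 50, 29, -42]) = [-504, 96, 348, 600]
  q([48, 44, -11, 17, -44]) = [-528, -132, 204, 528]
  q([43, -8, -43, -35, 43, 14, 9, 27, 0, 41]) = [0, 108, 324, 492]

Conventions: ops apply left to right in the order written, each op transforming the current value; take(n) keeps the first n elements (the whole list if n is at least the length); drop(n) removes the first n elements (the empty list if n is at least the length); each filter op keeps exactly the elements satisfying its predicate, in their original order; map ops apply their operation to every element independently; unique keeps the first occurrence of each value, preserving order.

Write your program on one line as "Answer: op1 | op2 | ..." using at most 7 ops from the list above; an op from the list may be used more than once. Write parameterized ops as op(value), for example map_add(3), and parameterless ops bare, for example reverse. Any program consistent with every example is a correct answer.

map_mul(6) | reverse | map_neg | take(4) | sort_desc | map_mul(-2)

Check, running the answer program on each example:
  [-41, -11, 8] -> [-246, -66, 48] -> [48, -66, -246] -> [-48, 66, 246] -> [-48, 66, 246] -> [246, 66, -48] -> [-492, -132, 96]
  [-33, -49, -23] -> [-198, -294, -138] -> [-138, -294, -198] -> [138, 294, 198] -> [138, 294, 198] -> [294, 198, 138] -> [-588, -396, -276]
  [43, 19, 21, 33, 8, 50, 29, -42] -> [258, 114, 126, 198, 48, 300, 174, -252] -> [-252, 174, 300, 48, 198, 126, 114, 258] -> [252, -174, -300, -48, -198, -126, -114, -258] -> [252, -174, -300, -48] -> [252, -48, -174, -300] -> [-504, 96, 348, 600]
  [48, 44, -11, 17, -44] -> [288, 264, -66, 102, -264] -> [-264, 102, -66, 264, 288] -> [264, -102, 66, -264, -288] -> [264, -102, 66, -264] -> [264, 66, -102, -264] -> [-528, -132, 204, 528]
  [43, -8, -43, -35, 43, 14, 9, 27, 0, 41] -> [258, -48, -258, -210, 258, 84, 54, 162, 0, 246] -> [246, 0, 162, 54, 84, 258, -210, -258, -48, 258] -> [-246, 0, -162, -54, -84, -258, 210, 258, 48, -258] -> [-246, 0, -162, -54] -> [0, -54, -162, -246] -> [0, 108, 324, 492]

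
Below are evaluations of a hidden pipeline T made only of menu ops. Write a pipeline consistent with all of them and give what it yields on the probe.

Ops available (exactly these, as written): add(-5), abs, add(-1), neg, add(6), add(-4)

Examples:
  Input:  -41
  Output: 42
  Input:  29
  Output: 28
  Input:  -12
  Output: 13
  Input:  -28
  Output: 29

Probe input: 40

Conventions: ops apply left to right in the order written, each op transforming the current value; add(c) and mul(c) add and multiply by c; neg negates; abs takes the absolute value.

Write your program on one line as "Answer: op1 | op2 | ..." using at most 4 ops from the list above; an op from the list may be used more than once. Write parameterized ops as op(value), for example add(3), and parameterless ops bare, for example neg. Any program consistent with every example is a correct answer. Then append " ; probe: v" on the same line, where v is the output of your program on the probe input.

add(-1) | neg | abs ; probe: 39

Check, running the answer program on each example:
  -41 -> -42 -> 42 -> 42
  29 -> 28 -> -28 -> 28
  -12 -> -13 -> 13 -> 13
  -28 -> -29 -> 29 -> 29
  probe: 40 -> 39 -> -39 -> 39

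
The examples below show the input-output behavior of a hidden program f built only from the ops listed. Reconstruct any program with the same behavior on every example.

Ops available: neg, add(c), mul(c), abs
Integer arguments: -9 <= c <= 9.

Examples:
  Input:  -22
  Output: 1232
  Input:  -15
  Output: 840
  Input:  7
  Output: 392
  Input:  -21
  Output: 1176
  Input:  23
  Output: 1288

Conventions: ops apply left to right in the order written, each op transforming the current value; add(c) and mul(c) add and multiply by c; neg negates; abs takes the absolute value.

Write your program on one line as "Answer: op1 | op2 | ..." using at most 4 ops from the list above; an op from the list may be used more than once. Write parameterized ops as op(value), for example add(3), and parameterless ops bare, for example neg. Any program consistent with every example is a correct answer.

neg | mul(-7) | abs | mul(8)

Check, running the answer program on each example:
  -22 -> 22 -> -154 -> 154 -> 1232
  -15 -> 15 -> -105 -> 105 -> 840
  7 -> -7 -> 49 -> 49 -> 392
  -21 -> 21 -> -147 -> 147 -> 1176
  23 -> -23 -> 161 -> 161 -> 1288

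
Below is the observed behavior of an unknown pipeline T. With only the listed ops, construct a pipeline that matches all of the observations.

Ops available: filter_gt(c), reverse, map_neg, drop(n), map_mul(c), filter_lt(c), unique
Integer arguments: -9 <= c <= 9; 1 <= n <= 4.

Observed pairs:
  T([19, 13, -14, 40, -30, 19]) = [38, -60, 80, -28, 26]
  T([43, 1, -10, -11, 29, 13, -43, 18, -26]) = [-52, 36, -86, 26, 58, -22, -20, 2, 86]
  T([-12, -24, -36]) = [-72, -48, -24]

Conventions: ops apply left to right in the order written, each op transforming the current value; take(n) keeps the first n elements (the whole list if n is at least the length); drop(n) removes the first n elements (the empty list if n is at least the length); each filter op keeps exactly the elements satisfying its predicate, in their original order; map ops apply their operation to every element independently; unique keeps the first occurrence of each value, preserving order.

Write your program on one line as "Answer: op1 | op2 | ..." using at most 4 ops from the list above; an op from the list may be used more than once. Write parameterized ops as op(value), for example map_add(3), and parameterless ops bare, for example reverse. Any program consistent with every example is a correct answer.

map_mul(-2) | map_neg | reverse | unique

Check, running the answer program on each example:
  [19, 13, -14, 40, -30, 19] -> [-38, -26, 28, -80, 60, -38] -> [38, 26, -28, 80, -60, 38] -> [38, -60, 80, -28, 26, 38] -> [38, -60, 80, -28, 26]
  [43, 1, -10, -11, 29, 13, -43, 18, -26] -> [-86, -2, 20, 22, -58, -26, 86, -36, 52] -> [86, 2, -20, -22, 58, 26, -86, 36, -52] -> [-52, 36, -86, 26, 58, -22, -20, 2, 86] -> [-52, 36, -86, 26, 58, -22, -20, 2, 86]
  [-12, -24, -36] -> [24, 48, 72] -> [-24, -48, -72] -> [-72, -48, -24] -> [-72, -48, -24]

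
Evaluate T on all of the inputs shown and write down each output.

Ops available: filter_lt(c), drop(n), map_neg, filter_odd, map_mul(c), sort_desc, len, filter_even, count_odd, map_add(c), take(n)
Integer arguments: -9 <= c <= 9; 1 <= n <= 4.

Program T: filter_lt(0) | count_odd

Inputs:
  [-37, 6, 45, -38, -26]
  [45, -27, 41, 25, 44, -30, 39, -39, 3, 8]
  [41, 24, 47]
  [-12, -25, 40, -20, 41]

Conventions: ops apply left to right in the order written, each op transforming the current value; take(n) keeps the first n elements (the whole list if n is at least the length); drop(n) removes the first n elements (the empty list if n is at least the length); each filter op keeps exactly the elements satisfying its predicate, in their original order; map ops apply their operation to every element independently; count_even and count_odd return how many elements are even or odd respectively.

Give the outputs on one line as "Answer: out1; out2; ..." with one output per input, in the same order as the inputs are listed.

1; 2; 0; 1

Execution, op by op:
  [-37, 6, 45, -38, -26] -> [-37, -38, -26] -> 1
  [45, -27, 41, 25, 44, -30, 39, -39, 3, 8] -> [-27, -30, -39] -> 2
  [41, 24, 47] -> [] -> 0
  [-12, -25, 40, -20, 41] -> [-12, -25, -20] -> 1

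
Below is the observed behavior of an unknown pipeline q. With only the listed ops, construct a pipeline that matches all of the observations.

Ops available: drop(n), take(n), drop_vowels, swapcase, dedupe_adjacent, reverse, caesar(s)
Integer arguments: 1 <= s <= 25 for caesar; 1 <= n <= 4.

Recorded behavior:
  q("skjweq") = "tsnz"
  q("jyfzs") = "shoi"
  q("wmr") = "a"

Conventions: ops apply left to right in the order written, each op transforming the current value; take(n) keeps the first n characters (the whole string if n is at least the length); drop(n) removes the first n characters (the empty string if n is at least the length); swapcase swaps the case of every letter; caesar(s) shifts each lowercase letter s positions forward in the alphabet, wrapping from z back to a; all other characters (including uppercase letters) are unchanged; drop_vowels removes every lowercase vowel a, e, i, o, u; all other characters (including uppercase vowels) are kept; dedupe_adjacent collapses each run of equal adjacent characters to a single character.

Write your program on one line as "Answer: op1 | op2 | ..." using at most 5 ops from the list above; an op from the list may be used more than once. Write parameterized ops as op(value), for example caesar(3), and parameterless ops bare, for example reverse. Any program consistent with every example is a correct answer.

caesar(8) | drop_vowels | reverse | caesar(1) | reverse

Check, running the answer program on each example:
  "skjweq" -> "asremy" -> "srmy" -> "ymrs" -> "znst" -> "tsnz"
  "jyfzs" -> "rgnha" -> "rgnh" -> "hngr" -> "iohs" -> "shoi"
  "wmr" -> "euz" -> "z" -> "z" -> "a" -> "a"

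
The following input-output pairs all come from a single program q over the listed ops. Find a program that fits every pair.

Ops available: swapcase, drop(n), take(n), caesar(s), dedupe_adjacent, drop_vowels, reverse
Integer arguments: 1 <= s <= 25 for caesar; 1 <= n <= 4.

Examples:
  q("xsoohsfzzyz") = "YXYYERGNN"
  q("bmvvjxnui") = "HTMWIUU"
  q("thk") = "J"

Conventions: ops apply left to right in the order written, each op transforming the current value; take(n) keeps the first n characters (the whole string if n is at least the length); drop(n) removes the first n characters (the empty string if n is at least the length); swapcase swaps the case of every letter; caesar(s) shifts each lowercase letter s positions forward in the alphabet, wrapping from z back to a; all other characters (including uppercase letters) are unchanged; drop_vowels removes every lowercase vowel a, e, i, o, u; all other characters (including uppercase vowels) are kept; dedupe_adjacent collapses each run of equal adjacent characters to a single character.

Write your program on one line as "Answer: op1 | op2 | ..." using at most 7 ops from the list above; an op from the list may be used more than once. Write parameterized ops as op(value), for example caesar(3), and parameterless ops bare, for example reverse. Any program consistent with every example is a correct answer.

caesar(8) | caesar(17) | drop(1) | drop(1) | swapcase | reverse

Check, running the answer program on each example:
  "xsoohsfzzyz" -> "fawwpanhhgh" -> "wrnngreyyxy" -> "rnngreyyxy" -> "nngreyyxy" -> "NNGREYYXY" -> "YXYYERGNN"
  "bmvvjxnui" -> "juddrfvcq" -> "aluuiwmth" -> "luuiwmth" -> "uuiwmth" -> "UUIWMTH" -> "HTMWIUU"
  "thk" -> "bps" -> "sgj" -> "gj" -> "j" -> "J" -> "J"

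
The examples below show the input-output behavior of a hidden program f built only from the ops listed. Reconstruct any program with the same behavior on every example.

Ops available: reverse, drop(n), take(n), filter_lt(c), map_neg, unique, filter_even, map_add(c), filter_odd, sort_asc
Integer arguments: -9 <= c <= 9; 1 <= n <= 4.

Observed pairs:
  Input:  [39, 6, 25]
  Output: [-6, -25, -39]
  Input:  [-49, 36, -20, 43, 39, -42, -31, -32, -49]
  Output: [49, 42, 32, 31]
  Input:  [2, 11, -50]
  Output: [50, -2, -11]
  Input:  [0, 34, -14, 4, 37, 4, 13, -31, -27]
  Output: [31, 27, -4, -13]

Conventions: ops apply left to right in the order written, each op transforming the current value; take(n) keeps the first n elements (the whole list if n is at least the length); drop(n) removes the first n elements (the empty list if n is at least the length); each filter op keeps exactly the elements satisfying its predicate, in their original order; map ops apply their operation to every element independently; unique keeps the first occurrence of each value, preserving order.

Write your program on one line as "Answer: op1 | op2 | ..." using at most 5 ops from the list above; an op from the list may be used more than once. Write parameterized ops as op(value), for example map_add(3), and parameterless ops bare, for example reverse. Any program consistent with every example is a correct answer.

reverse | take(4) | sort_asc | map_neg

Check, running the answer program on each example:
  [39, 6, 25] -> [25, 6, 39] -> [25, 6, 39] -> [6, 25, 39] -> [-6, -25, -39]
  [-49, 36, -20, 43, 39, -42, -31, -32, -49] -> [-49, -32, -31, -42, 39, 43, -20, 36, -49] -> [-49, -32, -31, -42] -> [-49, -42, -32, -31] -> [49, 42, 32, 31]
  [2, 11, -50] -> [-50, 11, 2] -> [-50, 11, 2] -> [-50, 2, 11] -> [50, -2, -11]
  [0, 34, -14, 4, 37, 4, 13, -31, -27] -> [-27, -31, 13, 4, 37, 4, -14, 34, 0] -> [-27, -31, 13, 4] -> [-31, -27, 4, 13] -> [31, 27, -4, -13]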